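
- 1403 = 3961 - 5364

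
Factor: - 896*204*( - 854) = 2^10*3^1*7^2*17^1*61^1 = 156097536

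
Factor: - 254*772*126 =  - 24707088 = - 2^4 * 3^2*7^1* 127^1*193^1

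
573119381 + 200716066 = 773835447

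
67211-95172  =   - 27961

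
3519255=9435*373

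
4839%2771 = 2068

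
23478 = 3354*7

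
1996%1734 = 262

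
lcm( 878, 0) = 0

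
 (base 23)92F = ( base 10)4822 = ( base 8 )11326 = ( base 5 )123242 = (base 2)1001011010110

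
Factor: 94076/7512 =23519/1878 =2^( - 1)*3^( - 1 )*29^1*313^( - 1)* 811^1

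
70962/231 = 307  +  15/77 = 307.19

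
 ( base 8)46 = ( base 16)26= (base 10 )38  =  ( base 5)123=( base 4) 212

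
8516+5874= 14390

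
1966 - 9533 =- 7567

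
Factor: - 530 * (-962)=509860 = 2^2*5^1 * 13^1 * 37^1*53^1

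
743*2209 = 1641287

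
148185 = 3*49395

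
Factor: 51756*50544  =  2615955264 = 2^6*3^6*13^1*19^1*227^1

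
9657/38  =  9657/38  =  254.13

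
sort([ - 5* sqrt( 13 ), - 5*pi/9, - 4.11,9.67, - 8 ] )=[ - 5*sqrt( 13 ),-8, - 4.11,- 5*pi/9,  9.67 ]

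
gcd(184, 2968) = 8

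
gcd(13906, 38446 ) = 818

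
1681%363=229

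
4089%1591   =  907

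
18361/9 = 18361/9 = 2040.11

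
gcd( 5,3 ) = 1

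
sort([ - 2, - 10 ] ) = [ - 10, - 2 ]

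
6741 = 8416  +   - 1675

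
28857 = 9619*3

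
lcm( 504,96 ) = 2016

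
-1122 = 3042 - 4164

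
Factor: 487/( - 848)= -2^( - 4) * 53^( - 1)*487^1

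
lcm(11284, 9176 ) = 835016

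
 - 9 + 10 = 1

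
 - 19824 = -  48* 413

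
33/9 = 11/3=3.67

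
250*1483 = 370750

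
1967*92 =180964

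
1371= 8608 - 7237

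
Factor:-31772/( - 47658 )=2/3=2^1* 3^(-1 ) 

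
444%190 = 64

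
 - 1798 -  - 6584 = 4786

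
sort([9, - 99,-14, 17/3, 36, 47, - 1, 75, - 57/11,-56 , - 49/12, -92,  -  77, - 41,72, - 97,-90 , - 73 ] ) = [ - 99, - 97,-92 ,  -  90,  -  77,-73, - 56, - 41,-14 , - 57/11, - 49/12, - 1,17/3, 9,36 , 47,72,  75 ] 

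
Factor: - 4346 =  - 2^1*41^1*53^1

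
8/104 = 1/13 = 0.08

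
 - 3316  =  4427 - 7743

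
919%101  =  10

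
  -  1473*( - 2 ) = 2946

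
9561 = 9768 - 207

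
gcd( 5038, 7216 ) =22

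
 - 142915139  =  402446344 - 545361483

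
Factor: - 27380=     -  2^2*5^1*37^2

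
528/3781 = 528/3781 = 0.14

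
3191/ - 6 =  - 3191/6  =  - 531.83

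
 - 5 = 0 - 5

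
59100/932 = 14775/233 =63.41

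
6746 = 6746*1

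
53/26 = 53/26 = 2.04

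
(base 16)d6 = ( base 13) 136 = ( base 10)214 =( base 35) 64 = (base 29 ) 7b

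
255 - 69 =186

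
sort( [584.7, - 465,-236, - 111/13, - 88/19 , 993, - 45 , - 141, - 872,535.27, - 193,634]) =[ - 872,-465, - 236, - 193,-141, - 45, - 111/13,  -  88/19,535.27, 584.7, 634, 993]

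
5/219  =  5/219  =  0.02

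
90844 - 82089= 8755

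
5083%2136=811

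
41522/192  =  216 + 25/96 = 216.26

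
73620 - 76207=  - 2587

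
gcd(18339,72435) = 3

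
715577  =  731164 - 15587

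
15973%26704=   15973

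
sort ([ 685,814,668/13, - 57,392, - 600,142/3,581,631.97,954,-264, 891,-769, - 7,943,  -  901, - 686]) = [- 901, - 769, -686,-600, - 264,-57, - 7,  142/3, 668/13,392,581, 631.97,685,814,891,943 , 954 ]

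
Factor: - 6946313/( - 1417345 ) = 5^( - 1)*11^1 * 467^ ( - 1)*607^(-1 )*631483^1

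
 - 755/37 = -755/37 =-20.41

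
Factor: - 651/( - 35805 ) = 5^(- 1)*11^(-1) = 1/55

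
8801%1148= 765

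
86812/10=8681 + 1/5=8681.20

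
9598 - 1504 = 8094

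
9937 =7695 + 2242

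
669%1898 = 669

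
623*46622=29045506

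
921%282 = 75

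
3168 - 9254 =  - 6086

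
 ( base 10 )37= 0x25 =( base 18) 21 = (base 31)16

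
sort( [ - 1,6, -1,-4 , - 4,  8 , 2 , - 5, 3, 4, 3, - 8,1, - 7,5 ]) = [ - 8, - 7, - 5, - 4, - 4, - 1 , - 1,1,2,3, 3,4,5,  6,8]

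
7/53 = 7/53 = 0.13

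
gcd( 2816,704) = 704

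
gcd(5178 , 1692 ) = 6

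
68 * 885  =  60180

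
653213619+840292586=1493506205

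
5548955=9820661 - 4271706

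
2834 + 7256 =10090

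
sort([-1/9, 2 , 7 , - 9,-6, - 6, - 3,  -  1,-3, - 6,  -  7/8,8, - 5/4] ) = [ - 9, - 6,  -  6, - 6, - 3, - 3, - 5/4, - 1, - 7/8 ,- 1/9,  2,7,  8 ] 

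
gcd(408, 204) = 204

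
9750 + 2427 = 12177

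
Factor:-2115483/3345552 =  - 705161/1115184 = - 2^ ( - 4)*3^( - 1) *7^( - 1)* 3319^(- 1 )*705161^1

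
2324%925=474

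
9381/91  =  9381/91 =103.09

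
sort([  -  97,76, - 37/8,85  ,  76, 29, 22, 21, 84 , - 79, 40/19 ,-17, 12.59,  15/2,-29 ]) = [-97, - 79, - 29, - 17 , - 37/8  ,  40/19, 15/2, 12.59,21, 22 , 29 , 76,76, 84, 85 ] 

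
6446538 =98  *65781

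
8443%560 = 43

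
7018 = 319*22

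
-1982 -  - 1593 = -389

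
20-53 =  - 33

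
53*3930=208290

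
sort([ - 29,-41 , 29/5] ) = [- 41,  -  29,29/5] 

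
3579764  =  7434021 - 3854257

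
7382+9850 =17232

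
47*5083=238901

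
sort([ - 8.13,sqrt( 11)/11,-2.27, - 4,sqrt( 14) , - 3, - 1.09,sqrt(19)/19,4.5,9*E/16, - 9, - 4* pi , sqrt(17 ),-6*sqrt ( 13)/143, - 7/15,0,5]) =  [ - 4*pi, - 9 , - 8.13, - 4 ,-3, - 2.27 , - 1.09 , - 7/15, - 6*sqrt(13)/143,  0,  sqrt( 19)/19 , sqrt( 11) /11 , 9*E/16, sqrt(14), sqrt (17) , 4.5, 5]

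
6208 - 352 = 5856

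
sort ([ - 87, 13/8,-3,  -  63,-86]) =[ - 87,-86, - 63, -3,13/8] 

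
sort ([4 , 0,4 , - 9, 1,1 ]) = [ - 9,0 , 1,  1,4, 4 ] 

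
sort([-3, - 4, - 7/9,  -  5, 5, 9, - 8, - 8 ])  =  [ - 8,  -  8, -5, - 4, - 3, - 7/9, 5,9 ] 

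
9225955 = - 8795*( - 1049) 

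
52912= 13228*4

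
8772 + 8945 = 17717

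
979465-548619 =430846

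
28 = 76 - 48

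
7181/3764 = 7181/3764= 1.91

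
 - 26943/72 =-375 + 19/24 =- 374.21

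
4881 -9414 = -4533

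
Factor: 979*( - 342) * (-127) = 2^1 * 3^2*11^1 * 19^1 * 89^1*127^1= 42521886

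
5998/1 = 5998 = 5998.00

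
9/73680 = 3/24560 = 0.00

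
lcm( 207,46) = 414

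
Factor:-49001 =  - 19^1 * 2579^1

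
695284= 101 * 6884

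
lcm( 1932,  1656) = 11592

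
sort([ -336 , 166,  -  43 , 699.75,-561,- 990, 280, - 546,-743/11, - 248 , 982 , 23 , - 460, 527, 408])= [  -  990, - 561, -546, - 460,-336, - 248, - 743/11 , -43,  23,166 , 280,408 , 527,699.75,982 ]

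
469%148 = 25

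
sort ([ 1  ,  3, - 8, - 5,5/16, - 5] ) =[ - 8, - 5, - 5,5/16,1,3]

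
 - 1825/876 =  - 25/12 = -2.08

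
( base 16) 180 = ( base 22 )HA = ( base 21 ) I6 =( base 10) 384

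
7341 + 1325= 8666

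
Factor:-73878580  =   - 2^2* 5^1*31^1*119159^1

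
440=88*5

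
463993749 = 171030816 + 292962933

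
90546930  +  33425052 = 123971982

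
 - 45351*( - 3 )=136053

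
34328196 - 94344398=  -  60016202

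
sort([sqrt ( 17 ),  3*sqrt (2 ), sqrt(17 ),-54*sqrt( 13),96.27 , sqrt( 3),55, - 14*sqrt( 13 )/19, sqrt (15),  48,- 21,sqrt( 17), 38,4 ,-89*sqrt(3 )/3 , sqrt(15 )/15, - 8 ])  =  [ - 54*sqrt(13 ),- 89*sqrt (3) /3,-21, - 8, - 14*sqrt( 13 )/19,sqrt( 15)/15,sqrt( 3 ),sqrt ( 15),4, sqrt( 17 ),sqrt (17 ),sqrt(17),3*sqrt(2),38 , 48, 55 , 96.27]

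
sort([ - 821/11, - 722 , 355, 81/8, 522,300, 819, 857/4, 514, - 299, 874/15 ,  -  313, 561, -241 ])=[ - 722, - 313, - 299, - 241, - 821/11,81/8, 874/15, 857/4, 300 , 355, 514, 522,561, 819] 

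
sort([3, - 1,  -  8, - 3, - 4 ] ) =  [ - 8, - 4, - 3, - 1,3]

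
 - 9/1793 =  - 1 + 1784/1793 = - 0.01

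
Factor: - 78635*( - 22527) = 1771410645 = 3^2*5^1*2503^1 * 15727^1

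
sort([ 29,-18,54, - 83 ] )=[ - 83 , - 18,  29, 54]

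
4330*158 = 684140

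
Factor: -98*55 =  - 2^1*5^1*7^2*11^1=- 5390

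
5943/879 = 6 + 223/293  =  6.76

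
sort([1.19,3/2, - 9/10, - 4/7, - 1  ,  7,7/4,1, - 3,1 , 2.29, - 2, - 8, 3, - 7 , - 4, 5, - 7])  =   [-8,- 7, - 7,-4, - 3, - 2, - 1, - 9/10, - 4/7,1, 1,1.19, 3/2, 7/4, 2.29, 3, 5,7 ]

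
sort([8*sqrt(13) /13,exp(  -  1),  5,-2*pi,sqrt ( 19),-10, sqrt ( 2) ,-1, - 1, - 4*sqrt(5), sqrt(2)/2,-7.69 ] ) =[  -  10,-4*sqrt(5), - 7.69,-2*pi,-1,-1, exp(- 1),sqrt( 2 ) /2,  sqrt( 2),8*sqrt( 13 )/13,sqrt( 19), 5]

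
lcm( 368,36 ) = 3312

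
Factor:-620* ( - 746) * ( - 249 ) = - 2^3*3^1*5^1*31^1*83^1*373^1 = - 115167480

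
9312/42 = 1552/7 = 221.71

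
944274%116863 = 9370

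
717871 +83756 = 801627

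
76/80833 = 76/80833 = 0.00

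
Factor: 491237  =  107^1*4591^1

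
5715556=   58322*98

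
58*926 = 53708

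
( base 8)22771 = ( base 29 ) BG6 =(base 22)k1j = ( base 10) 9721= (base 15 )2d31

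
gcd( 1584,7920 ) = 1584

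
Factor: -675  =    -  3^3*5^2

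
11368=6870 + 4498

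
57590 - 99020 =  -41430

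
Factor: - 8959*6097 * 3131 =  - 7^1*13^1*17^2*31^2*67^1*101^1 =-171024685013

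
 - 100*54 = -5400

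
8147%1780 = 1027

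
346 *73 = 25258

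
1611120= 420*3836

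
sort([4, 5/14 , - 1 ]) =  [ - 1, 5/14,4 ] 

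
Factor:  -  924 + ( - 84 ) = -1008 = -2^4*3^2*7^1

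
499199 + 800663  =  1299862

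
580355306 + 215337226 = 795692532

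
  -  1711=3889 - 5600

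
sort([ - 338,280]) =[-338,280]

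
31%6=1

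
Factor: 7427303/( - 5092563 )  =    -  3^( -1 )*7^( -1)*13^1*281^ (-1)*863^(-1)*571331^1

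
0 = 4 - 4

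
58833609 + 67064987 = 125898596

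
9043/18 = 502 + 7/18 = 502.39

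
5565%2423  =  719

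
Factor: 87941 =7^1 * 17^1*739^1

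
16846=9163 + 7683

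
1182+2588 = 3770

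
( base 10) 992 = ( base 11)822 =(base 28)17c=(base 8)1740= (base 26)1c4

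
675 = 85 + 590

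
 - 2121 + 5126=3005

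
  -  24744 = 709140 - 733884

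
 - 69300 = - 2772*25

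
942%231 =18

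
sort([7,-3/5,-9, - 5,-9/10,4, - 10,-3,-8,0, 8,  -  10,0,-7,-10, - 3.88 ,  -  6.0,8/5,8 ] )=[-10, - 10, - 10 ,-9, - 8, - 7, - 6.0,-5, - 3.88, - 3, - 9/10,-3/5, 0,0,8/5,4, 7,  8,8 ]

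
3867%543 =66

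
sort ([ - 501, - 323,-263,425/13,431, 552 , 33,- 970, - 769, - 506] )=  [ - 970, - 769 , - 506, - 501, - 323, - 263, 425/13,33,431, 552]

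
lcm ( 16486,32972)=32972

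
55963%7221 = 5416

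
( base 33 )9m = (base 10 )319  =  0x13F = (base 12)227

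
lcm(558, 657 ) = 40734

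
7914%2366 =816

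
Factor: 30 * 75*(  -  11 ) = -2^1*3^2*5^3 *11^1 = - 24750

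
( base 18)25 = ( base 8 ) 51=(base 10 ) 41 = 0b101001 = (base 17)27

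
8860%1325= 910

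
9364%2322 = 76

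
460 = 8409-7949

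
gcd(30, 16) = 2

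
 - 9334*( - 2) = 18668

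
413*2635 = 1088255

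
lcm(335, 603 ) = 3015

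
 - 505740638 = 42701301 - 548441939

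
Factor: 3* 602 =2^1*3^1*7^1*43^1 = 1806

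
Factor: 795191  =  397^1*2003^1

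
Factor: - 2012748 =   -  2^2*3^1 * 167729^1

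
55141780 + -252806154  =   - 197664374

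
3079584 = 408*7548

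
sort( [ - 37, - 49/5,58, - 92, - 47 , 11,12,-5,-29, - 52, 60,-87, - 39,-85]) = [-92, -87,- 85, - 52,-47,-39, - 37,-29,-49/5, - 5,11,12,  58,60 ] 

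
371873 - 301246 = 70627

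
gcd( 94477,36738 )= 1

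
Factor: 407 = 11^1*37^1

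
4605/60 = 307/4 = 76.75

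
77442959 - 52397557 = 25045402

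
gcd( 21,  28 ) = 7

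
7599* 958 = 7279842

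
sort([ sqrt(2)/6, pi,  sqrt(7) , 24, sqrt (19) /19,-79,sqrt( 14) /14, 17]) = [ - 79,sqrt( 19) /19,sqrt(2) /6, sqrt(14) /14, sqrt( 7),pi, 17, 24 ] 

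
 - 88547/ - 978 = 88547/978 = 90.54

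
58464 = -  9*(  -  6496)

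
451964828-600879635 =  - 148914807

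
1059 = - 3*(  -  353) 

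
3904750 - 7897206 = - 3992456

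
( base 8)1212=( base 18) 202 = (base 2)1010001010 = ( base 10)650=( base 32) KA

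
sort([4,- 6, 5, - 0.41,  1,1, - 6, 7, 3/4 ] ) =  [ - 6,-6,-0.41, 3/4, 1, 1,4, 5,7 ]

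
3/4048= 3/4048=0.00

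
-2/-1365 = 2/1365 = 0.00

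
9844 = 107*92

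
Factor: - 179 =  - 179^1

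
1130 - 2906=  - 1776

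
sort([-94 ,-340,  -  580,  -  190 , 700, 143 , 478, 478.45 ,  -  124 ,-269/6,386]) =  [ - 580 ,  -  340, - 190, - 124, - 94,  -  269/6  ,  143, 386,478, 478.45,700 ]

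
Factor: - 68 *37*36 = -90576 = - 2^4*3^2*17^1*37^1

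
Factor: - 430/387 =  - 2^1*3^( - 2)*5^1 = - 10/9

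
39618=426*93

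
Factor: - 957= - 3^1 * 11^1*29^1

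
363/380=363/380 = 0.96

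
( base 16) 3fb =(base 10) 1019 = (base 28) 18B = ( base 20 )2AJ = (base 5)13034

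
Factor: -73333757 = -7^1 *691^1 * 15161^1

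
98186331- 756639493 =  - 658453162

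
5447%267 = 107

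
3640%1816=8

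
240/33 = 7 + 3/11 = 7.27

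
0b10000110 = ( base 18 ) 78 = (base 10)134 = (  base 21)68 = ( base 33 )42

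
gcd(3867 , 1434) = 3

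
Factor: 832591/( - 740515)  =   - 5^(-1 )*29^( - 1)*5107^ ( - 1 )*832591^1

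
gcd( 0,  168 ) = 168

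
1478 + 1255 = 2733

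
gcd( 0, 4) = 4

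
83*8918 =740194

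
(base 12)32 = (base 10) 38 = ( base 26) 1c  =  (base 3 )1102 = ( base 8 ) 46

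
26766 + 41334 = 68100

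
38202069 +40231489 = 78433558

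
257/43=5 + 42/43 = 5.98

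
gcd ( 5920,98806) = 2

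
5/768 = 5/768=0.01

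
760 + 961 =1721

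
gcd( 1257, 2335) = 1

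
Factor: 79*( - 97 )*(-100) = 766300= 2^2*5^2*79^1*97^1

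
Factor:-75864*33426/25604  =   - 633957516/6401 = - 2^2 * 3^4* 29^1*37^( - 1)*109^1*173^( - 1)*619^1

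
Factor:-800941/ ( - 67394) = 2^( - 1)*31^( - 1 )*251^1*1087^( - 1)*3191^1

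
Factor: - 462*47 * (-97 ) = 2^1*3^1*7^1 * 11^1*47^1*97^1 = 2106258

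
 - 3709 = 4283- 7992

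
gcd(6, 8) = 2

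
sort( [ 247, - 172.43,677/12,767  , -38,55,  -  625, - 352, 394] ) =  [  -  625, - 352,  -  172.43,-38,55, 677/12, 247,  394,  767 ] 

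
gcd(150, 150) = 150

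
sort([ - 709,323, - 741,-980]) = [-980,-741,-709,323]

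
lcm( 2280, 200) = 11400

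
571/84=6+67/84 = 6.80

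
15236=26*586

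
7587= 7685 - 98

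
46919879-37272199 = 9647680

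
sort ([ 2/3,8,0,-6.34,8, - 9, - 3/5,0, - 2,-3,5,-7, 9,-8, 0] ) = [-9, - 8,-7, - 6.34,-3,  -  2, - 3/5,0,0,0,2/3,  5,8,8,9]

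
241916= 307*788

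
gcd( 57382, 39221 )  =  13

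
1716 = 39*44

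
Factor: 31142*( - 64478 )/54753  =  -2007973876/54753 = - 2^2*3^(-1)*23^1*103^1 * 313^1*677^1*18251^(  -  1)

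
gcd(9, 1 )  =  1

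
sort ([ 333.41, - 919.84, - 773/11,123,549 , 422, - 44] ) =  [-919.84,  -  773/11, - 44,123, 333.41,422,549] 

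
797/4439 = 797/4439 = 0.18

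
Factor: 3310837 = 3310837^1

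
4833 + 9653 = 14486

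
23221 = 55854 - 32633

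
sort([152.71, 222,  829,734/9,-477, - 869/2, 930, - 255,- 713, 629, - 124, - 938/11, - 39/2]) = [ - 713, - 477, - 869/2, - 255, - 124, - 938/11, - 39/2,734/9,152.71, 222,629,829,930] 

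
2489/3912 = 2489/3912  =  0.64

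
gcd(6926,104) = 2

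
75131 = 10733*7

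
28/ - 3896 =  - 1 + 967/974 = - 0.01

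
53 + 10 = 63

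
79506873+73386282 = 152893155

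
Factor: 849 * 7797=6619653  =  3^2*23^1 * 113^1 * 283^1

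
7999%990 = 79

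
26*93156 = 2422056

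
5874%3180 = 2694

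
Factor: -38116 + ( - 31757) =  - 3^1*23291^1=   - 69873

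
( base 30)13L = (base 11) 83A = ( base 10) 1011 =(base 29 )15p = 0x3F3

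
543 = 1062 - 519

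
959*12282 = 11778438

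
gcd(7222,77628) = 2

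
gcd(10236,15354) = 5118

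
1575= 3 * 525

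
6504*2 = 13008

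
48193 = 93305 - 45112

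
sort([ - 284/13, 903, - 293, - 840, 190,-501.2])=[ - 840,-501.2, - 293, - 284/13, 190, 903] 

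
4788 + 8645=13433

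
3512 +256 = 3768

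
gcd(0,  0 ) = 0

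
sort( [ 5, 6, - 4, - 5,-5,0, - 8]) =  [ - 8, - 5, - 5, - 4,0,5, 6]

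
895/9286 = 895/9286 = 0.10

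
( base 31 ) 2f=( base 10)77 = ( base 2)1001101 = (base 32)2D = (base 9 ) 85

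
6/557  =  6/557 = 0.01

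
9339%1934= 1603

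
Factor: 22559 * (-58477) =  - 17^1 * 1327^1*58477^1 = - 1319182643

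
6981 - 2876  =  4105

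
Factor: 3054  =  2^1*3^1*509^1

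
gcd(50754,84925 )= 1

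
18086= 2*9043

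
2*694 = 1388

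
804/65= 804/65 = 12.37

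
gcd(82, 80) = 2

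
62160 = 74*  840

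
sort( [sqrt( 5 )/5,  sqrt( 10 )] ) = [sqrt( 5 )/5 , sqrt (10 )]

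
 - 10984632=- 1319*8328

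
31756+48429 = 80185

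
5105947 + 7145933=12251880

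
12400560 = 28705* 432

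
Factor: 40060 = 2^2*5^1*2003^1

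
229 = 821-592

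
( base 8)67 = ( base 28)1R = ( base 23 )29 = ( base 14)3D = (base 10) 55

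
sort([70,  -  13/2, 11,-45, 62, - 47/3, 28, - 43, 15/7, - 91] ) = [- 91,-45, - 43, - 47/3, - 13/2, 15/7, 11, 28, 62,70 ]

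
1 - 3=  -  2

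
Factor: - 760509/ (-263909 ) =3^4 * 41^1*229^1 * 263909^( - 1) 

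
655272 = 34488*19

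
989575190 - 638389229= 351185961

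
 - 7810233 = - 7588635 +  - 221598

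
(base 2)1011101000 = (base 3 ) 1000120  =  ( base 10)744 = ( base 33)MI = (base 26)12g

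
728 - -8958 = 9686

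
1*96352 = 96352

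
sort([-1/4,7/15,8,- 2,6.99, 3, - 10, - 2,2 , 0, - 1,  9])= [  -  10, -2,-2 , - 1, - 1/4,0,7/15,  2, 3,6.99,8,9 ]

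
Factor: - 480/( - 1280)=2^ ( - 3)*3^1  =  3/8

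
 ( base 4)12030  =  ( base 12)290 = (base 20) JG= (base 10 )396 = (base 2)110001100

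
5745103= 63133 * 91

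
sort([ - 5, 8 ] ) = [ - 5,8 ]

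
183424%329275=183424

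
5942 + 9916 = 15858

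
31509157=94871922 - 63362765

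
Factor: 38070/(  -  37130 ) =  -81/79 = -3^4*79^(-1 )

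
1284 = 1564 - 280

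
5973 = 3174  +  2799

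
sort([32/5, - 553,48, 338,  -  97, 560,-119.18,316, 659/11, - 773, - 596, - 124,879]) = [ - 773, - 596, - 553, - 124, - 119.18,-97 , 32/5, 48, 659/11,316 , 338, 560,879]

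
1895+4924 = 6819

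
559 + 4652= 5211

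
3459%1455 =549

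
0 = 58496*0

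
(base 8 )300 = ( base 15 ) CC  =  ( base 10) 192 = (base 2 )11000000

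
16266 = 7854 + 8412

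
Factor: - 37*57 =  - 3^1*19^1*37^1=- 2109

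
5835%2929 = 2906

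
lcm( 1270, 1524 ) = 7620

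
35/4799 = 35/4799 = 0.01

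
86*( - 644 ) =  - 55384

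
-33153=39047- 72200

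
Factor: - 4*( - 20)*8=2^7*5^1 = 640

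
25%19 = 6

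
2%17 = 2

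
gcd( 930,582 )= 6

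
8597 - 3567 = 5030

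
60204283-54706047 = 5498236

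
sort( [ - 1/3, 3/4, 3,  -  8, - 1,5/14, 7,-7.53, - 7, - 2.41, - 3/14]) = [  -  8, - 7.53,  -  7,-2.41, - 1,- 1/3, - 3/14,5/14, 3/4, 3,7 ] 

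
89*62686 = 5579054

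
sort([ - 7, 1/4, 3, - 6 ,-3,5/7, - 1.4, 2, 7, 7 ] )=[ - 7 , - 6, - 3, - 1.4,1/4, 5/7 , 2,3,7, 7 ]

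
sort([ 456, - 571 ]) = [  -  571,456 ]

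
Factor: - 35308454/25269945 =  - 2^1*3^(  -  1 )* 5^(  -  1)*337^(- 1) *1601^1*4999^( -1)*11027^1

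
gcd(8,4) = 4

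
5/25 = 1/5= 0.20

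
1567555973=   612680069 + 954875904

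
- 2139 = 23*( - 93)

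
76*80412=6111312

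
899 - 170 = 729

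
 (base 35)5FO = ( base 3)100011012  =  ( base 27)945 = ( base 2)1101000010010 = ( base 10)6674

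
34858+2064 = 36922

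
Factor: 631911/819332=2^ (-2) *3^1 * 7^1*17^( -1)*12049^(-1) * 30091^1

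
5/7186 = 5/7186 = 0.00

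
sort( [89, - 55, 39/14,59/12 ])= [-55, 39/14,59/12,89 ]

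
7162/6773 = 7162/6773 =1.06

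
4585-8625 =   -  4040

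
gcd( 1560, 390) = 390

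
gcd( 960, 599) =1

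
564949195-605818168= - 40868973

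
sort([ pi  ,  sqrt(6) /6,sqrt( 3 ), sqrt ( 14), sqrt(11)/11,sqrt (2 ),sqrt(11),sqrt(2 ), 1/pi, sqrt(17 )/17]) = [ sqrt(17)/17,sqrt( 11)/11, 1/pi,sqrt(6)/6, sqrt(2),sqrt(2 ), sqrt(3), pi, sqrt(11 ) , sqrt(14 )]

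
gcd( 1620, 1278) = 18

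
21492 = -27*( - 796 ) 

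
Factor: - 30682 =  - 2^1*23^2 *29^1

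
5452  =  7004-1552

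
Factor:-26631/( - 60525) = 11/25 = 5^ (- 2)*11^1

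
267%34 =29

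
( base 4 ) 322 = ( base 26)26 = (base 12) 4a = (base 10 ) 58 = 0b111010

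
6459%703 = 132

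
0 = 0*65310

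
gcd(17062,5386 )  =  2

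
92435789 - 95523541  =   - 3087752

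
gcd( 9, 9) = 9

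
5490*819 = 4496310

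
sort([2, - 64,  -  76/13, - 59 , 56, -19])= [ - 64, - 59, - 19, - 76/13,  2,56]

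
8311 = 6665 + 1646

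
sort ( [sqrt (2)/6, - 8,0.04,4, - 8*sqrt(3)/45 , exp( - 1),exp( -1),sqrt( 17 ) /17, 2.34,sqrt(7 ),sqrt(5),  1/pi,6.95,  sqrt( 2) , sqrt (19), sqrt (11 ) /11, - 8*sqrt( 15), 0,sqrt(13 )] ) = [ - 8 * sqrt ( 15 ),- 8, - 8 * sqrt(3)/45,0, 0.04, sqrt( 2 )/6,  sqrt(17) /17,sqrt( 11) /11,1/pi,exp( -1),exp ( - 1),sqrt ( 2 ),sqrt(5) , 2.34,sqrt ( 7),sqrt(13),4,sqrt(19), 6.95]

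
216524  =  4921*44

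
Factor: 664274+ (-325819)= 5^1*13^1*41^1*127^1 = 338455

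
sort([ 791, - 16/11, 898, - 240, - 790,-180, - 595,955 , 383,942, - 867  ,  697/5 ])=[ - 867, - 790, - 595, - 240, - 180, - 16/11, 697/5, 383, 791, 898, 942, 955]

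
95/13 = 7 + 4/13 = 7.31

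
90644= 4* 22661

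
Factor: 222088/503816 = 391/887= 17^1*23^1*887^( - 1 )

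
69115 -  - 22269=91384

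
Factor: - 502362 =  - 2^1*3^4 * 7^1 *443^1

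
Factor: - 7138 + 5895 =-11^1*113^1 = -  1243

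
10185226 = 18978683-8793457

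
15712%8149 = 7563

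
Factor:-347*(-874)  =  2^1*19^1*23^1*  347^1  =  303278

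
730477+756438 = 1486915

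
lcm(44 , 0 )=0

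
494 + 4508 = 5002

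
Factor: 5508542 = 2^1 *13^1*211867^1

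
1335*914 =1220190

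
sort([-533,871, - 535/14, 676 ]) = [ - 533 , -535/14,676,871 ]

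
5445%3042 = 2403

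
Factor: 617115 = 3^1*5^1*41141^1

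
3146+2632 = 5778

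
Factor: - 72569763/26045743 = - 3^6*7^1*37^( - 1)*73^ ( - 1)*9643^( - 1)*14221^1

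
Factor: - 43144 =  - 2^3*5393^1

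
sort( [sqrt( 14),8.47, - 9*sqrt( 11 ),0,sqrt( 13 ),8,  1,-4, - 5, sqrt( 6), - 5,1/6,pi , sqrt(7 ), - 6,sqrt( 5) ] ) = [ - 9  *  sqrt(11 ),-6, - 5, - 5, - 4,0 , 1/6, 1,sqrt( 5 ),sqrt( 6), sqrt ( 7), pi , sqrt( 13),sqrt( 14 ),  8,8.47 ]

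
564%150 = 114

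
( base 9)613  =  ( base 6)2150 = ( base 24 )KI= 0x1F2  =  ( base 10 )498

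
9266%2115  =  806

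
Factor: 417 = 3^1*139^1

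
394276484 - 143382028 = 250894456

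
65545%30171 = 5203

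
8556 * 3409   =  29167404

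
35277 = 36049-772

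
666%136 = 122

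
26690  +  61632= 88322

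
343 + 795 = 1138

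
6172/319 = 19+111/319 = 19.35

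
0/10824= 0=0.00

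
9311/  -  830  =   - 12  +  649/830 = - 11.22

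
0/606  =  0= 0.00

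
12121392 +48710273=60831665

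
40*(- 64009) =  - 2560360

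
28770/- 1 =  - 28770 + 0/1=- 28770.00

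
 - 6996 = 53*( - 132 ) 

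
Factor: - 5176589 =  - 11^1*470599^1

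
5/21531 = 5/21531=   0.00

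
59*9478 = 559202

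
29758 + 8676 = 38434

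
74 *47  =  3478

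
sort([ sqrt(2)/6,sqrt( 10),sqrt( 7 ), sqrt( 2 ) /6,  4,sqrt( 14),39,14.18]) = [ sqrt( 2)/6, sqrt( 2)/6  ,  sqrt (7 ),sqrt( 10),sqrt(14), 4 , 14.18,  39]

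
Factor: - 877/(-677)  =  677^ (-1)*877^1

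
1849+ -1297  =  552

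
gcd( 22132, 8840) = 4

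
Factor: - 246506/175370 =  - 5^(-1 ) *71^( - 1 )*499^1 = -  499/355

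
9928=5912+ 4016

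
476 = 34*14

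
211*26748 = 5643828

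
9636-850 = 8786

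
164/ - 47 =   -  4+24/47 = - 3.49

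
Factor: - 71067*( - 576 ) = 2^6*3^3*23689^1  =  40934592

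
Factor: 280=2^3 * 5^1* 7^1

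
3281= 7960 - 4679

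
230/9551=230/9551 = 0.02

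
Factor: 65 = 5^1*13^1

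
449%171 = 107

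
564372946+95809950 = 660182896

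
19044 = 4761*4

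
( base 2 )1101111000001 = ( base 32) 6u1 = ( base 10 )7105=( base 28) 91l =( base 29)8d0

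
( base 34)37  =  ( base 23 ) 4H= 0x6d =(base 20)59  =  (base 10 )109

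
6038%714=326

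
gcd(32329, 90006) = 1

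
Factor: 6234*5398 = 33651132 = 2^2*3^1*1039^1*2699^1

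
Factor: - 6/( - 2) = 3^1 =3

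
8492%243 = 230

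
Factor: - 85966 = -2^1*53^1 * 811^1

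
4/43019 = 4/43019 = 0.00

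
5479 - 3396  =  2083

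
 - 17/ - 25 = 17/25 = 0.68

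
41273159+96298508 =137571667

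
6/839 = 6/839 = 0.01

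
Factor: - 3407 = -3407^1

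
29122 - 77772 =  - 48650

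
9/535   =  9/535 = 0.02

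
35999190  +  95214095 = 131213285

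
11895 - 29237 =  - 17342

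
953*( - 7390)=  - 7042670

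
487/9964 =487/9964= 0.05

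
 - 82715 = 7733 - 90448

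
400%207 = 193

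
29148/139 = 29148/139 = 209.70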